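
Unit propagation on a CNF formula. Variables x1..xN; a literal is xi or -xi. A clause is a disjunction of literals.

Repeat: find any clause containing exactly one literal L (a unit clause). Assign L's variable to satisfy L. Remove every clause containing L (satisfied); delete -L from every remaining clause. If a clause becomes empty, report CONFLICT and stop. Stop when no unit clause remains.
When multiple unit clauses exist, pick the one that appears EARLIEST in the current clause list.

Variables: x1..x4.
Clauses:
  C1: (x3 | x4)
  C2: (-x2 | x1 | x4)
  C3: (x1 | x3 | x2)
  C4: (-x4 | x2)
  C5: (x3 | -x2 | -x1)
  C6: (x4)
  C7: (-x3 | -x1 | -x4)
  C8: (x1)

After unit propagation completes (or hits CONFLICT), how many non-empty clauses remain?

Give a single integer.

unit clause [4] forces x4=T; simplify:
  drop -4 from [-4, 2] -> [2]
  drop -4 from [-3, -1, -4] -> [-3, -1]
  satisfied 3 clause(s); 5 remain; assigned so far: [4]
unit clause [2] forces x2=T; simplify:
  drop -2 from [3, -2, -1] -> [3, -1]
  satisfied 2 clause(s); 3 remain; assigned so far: [2, 4]
unit clause [1] forces x1=T; simplify:
  drop -1 from [3, -1] -> [3]
  drop -1 from [-3, -1] -> [-3]
  satisfied 1 clause(s); 2 remain; assigned so far: [1, 2, 4]
unit clause [3] forces x3=T; simplify:
  drop -3 from [-3] -> [] (empty!)
  satisfied 1 clause(s); 1 remain; assigned so far: [1, 2, 3, 4]
CONFLICT (empty clause)

Answer: 0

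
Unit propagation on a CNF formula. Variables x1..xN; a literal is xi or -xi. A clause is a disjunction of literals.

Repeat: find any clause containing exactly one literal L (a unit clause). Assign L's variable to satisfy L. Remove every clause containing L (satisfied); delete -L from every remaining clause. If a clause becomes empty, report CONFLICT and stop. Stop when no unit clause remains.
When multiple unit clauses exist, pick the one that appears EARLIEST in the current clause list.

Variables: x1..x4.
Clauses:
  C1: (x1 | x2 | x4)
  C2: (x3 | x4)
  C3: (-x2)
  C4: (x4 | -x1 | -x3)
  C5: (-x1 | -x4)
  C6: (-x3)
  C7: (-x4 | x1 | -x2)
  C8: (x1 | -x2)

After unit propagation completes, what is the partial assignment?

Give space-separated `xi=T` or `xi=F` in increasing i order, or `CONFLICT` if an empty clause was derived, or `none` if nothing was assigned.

Answer: x1=F x2=F x3=F x4=T

Derivation:
unit clause [-2] forces x2=F; simplify:
  drop 2 from [1, 2, 4] -> [1, 4]
  satisfied 3 clause(s); 5 remain; assigned so far: [2]
unit clause [-3] forces x3=F; simplify:
  drop 3 from [3, 4] -> [4]
  satisfied 2 clause(s); 3 remain; assigned so far: [2, 3]
unit clause [4] forces x4=T; simplify:
  drop -4 from [-1, -4] -> [-1]
  satisfied 2 clause(s); 1 remain; assigned so far: [2, 3, 4]
unit clause [-1] forces x1=F; simplify:
  satisfied 1 clause(s); 0 remain; assigned so far: [1, 2, 3, 4]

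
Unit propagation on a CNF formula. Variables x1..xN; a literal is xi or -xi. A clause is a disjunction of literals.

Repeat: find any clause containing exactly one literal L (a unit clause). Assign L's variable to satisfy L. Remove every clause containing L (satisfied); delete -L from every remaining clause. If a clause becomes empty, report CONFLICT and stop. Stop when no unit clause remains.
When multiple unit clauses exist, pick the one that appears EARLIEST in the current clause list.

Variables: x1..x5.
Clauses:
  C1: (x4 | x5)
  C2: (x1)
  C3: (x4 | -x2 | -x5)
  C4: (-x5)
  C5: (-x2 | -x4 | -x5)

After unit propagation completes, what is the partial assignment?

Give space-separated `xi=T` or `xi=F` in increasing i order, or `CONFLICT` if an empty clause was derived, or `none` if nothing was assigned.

Answer: x1=T x4=T x5=F

Derivation:
unit clause [1] forces x1=T; simplify:
  satisfied 1 clause(s); 4 remain; assigned so far: [1]
unit clause [-5] forces x5=F; simplify:
  drop 5 from [4, 5] -> [4]
  satisfied 3 clause(s); 1 remain; assigned so far: [1, 5]
unit clause [4] forces x4=T; simplify:
  satisfied 1 clause(s); 0 remain; assigned so far: [1, 4, 5]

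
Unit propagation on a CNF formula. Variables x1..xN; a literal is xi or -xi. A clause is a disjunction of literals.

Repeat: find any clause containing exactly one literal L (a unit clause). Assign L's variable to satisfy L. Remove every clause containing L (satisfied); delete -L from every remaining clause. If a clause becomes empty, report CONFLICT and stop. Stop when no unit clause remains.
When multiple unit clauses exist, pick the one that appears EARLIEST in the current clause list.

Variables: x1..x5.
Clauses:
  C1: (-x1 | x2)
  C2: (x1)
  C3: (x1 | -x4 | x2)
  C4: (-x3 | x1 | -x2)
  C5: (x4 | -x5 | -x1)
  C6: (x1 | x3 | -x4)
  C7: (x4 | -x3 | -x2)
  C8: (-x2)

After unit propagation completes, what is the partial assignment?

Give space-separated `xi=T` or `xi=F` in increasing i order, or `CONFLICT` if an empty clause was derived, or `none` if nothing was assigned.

unit clause [1] forces x1=T; simplify:
  drop -1 from [-1, 2] -> [2]
  drop -1 from [4, -5, -1] -> [4, -5]
  satisfied 4 clause(s); 4 remain; assigned so far: [1]
unit clause [2] forces x2=T; simplify:
  drop -2 from [4, -3, -2] -> [4, -3]
  drop -2 from [-2] -> [] (empty!)
  satisfied 1 clause(s); 3 remain; assigned so far: [1, 2]
CONFLICT (empty clause)

Answer: CONFLICT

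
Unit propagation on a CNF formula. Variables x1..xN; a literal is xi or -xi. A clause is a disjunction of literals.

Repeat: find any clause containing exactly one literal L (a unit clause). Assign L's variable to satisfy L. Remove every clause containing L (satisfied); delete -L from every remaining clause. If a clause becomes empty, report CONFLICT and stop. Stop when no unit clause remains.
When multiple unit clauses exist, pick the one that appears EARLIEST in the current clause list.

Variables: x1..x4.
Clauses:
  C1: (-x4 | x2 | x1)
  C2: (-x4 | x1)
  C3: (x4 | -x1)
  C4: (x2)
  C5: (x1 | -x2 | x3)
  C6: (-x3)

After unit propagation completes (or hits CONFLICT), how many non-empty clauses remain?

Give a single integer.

Answer: 0

Derivation:
unit clause [2] forces x2=T; simplify:
  drop -2 from [1, -2, 3] -> [1, 3]
  satisfied 2 clause(s); 4 remain; assigned so far: [2]
unit clause [-3] forces x3=F; simplify:
  drop 3 from [1, 3] -> [1]
  satisfied 1 clause(s); 3 remain; assigned so far: [2, 3]
unit clause [1] forces x1=T; simplify:
  drop -1 from [4, -1] -> [4]
  satisfied 2 clause(s); 1 remain; assigned so far: [1, 2, 3]
unit clause [4] forces x4=T; simplify:
  satisfied 1 clause(s); 0 remain; assigned so far: [1, 2, 3, 4]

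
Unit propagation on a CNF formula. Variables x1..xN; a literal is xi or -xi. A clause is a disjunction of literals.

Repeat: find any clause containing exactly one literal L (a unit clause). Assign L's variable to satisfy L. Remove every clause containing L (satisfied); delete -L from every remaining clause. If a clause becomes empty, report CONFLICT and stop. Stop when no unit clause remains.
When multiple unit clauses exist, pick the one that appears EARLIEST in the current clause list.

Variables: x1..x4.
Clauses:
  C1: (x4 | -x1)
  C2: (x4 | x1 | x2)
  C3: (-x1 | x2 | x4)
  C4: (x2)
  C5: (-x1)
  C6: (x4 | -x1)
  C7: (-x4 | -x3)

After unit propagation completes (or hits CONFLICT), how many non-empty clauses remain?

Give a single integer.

Answer: 1

Derivation:
unit clause [2] forces x2=T; simplify:
  satisfied 3 clause(s); 4 remain; assigned so far: [2]
unit clause [-1] forces x1=F; simplify:
  satisfied 3 clause(s); 1 remain; assigned so far: [1, 2]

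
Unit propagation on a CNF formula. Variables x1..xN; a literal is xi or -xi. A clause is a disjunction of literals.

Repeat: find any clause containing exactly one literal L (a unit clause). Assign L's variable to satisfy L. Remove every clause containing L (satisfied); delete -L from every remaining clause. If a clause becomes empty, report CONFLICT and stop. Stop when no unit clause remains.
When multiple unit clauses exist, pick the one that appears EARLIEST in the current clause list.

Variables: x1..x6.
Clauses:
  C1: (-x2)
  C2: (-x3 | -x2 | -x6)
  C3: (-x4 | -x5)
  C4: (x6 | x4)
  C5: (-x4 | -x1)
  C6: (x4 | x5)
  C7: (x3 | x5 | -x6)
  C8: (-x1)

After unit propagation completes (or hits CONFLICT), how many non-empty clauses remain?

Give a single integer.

unit clause [-2] forces x2=F; simplify:
  satisfied 2 clause(s); 6 remain; assigned so far: [2]
unit clause [-1] forces x1=F; simplify:
  satisfied 2 clause(s); 4 remain; assigned so far: [1, 2]

Answer: 4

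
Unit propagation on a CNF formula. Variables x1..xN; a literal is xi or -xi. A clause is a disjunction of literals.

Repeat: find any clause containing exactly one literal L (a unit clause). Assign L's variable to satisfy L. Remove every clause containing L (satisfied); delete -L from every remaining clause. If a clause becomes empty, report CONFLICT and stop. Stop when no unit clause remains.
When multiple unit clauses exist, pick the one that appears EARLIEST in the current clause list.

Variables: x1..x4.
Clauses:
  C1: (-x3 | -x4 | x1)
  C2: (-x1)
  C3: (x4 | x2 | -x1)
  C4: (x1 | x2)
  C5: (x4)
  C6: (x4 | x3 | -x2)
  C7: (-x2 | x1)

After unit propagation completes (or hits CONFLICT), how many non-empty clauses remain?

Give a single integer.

Answer: 3

Derivation:
unit clause [-1] forces x1=F; simplify:
  drop 1 from [-3, -4, 1] -> [-3, -4]
  drop 1 from [1, 2] -> [2]
  drop 1 from [-2, 1] -> [-2]
  satisfied 2 clause(s); 5 remain; assigned so far: [1]
unit clause [2] forces x2=T; simplify:
  drop -2 from [4, 3, -2] -> [4, 3]
  drop -2 from [-2] -> [] (empty!)
  satisfied 1 clause(s); 4 remain; assigned so far: [1, 2]
CONFLICT (empty clause)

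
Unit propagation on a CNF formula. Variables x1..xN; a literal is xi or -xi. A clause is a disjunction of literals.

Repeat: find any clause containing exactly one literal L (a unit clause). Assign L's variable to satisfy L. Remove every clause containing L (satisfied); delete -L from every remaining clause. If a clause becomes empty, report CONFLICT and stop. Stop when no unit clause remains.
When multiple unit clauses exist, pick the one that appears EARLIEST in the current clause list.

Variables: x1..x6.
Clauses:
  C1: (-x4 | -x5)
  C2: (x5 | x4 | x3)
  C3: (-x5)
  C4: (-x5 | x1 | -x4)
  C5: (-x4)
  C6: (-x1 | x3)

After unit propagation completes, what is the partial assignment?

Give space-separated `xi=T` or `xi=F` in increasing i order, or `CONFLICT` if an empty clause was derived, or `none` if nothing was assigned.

Answer: x3=T x4=F x5=F

Derivation:
unit clause [-5] forces x5=F; simplify:
  drop 5 from [5, 4, 3] -> [4, 3]
  satisfied 3 clause(s); 3 remain; assigned so far: [5]
unit clause [-4] forces x4=F; simplify:
  drop 4 from [4, 3] -> [3]
  satisfied 1 clause(s); 2 remain; assigned so far: [4, 5]
unit clause [3] forces x3=T; simplify:
  satisfied 2 clause(s); 0 remain; assigned so far: [3, 4, 5]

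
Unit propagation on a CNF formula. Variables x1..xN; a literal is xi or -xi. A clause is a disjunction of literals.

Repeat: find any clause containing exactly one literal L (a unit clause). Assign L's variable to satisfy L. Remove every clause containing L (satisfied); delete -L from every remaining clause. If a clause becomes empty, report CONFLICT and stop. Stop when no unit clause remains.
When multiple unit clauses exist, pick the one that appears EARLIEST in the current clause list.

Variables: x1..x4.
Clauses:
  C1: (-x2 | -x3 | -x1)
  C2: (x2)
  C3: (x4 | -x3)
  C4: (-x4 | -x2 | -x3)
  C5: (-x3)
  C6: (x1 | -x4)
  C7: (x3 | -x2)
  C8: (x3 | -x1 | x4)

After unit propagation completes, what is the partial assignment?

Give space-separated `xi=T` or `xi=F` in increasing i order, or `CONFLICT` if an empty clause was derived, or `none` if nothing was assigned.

unit clause [2] forces x2=T; simplify:
  drop -2 from [-2, -3, -1] -> [-3, -1]
  drop -2 from [-4, -2, -3] -> [-4, -3]
  drop -2 from [3, -2] -> [3]
  satisfied 1 clause(s); 7 remain; assigned so far: [2]
unit clause [-3] forces x3=F; simplify:
  drop 3 from [3] -> [] (empty!)
  drop 3 from [3, -1, 4] -> [-1, 4]
  satisfied 4 clause(s); 3 remain; assigned so far: [2, 3]
CONFLICT (empty clause)

Answer: CONFLICT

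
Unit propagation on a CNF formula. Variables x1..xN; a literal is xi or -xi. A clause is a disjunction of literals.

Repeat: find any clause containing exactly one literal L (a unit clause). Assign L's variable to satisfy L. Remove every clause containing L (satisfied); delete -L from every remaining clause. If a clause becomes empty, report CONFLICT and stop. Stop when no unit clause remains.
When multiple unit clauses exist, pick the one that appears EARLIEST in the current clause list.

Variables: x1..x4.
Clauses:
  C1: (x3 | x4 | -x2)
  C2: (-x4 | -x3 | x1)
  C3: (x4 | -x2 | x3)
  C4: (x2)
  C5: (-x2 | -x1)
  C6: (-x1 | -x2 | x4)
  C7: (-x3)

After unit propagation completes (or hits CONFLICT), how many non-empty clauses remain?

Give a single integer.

Answer: 0

Derivation:
unit clause [2] forces x2=T; simplify:
  drop -2 from [3, 4, -2] -> [3, 4]
  drop -2 from [4, -2, 3] -> [4, 3]
  drop -2 from [-2, -1] -> [-1]
  drop -2 from [-1, -2, 4] -> [-1, 4]
  satisfied 1 clause(s); 6 remain; assigned so far: [2]
unit clause [-1] forces x1=F; simplify:
  drop 1 from [-4, -3, 1] -> [-4, -3]
  satisfied 2 clause(s); 4 remain; assigned so far: [1, 2]
unit clause [-3] forces x3=F; simplify:
  drop 3 from [3, 4] -> [4]
  drop 3 from [4, 3] -> [4]
  satisfied 2 clause(s); 2 remain; assigned so far: [1, 2, 3]
unit clause [4] forces x4=T; simplify:
  satisfied 2 clause(s); 0 remain; assigned so far: [1, 2, 3, 4]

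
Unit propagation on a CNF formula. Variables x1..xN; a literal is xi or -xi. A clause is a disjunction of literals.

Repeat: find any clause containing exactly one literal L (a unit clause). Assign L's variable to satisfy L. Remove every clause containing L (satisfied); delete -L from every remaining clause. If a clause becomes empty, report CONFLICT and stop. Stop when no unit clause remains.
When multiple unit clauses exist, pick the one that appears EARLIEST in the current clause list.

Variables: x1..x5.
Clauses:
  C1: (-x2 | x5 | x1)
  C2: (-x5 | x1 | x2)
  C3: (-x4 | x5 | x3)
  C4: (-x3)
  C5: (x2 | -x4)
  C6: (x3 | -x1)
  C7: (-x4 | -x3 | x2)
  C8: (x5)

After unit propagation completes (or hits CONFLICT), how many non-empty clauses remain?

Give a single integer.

Answer: 0

Derivation:
unit clause [-3] forces x3=F; simplify:
  drop 3 from [-4, 5, 3] -> [-4, 5]
  drop 3 from [3, -1] -> [-1]
  satisfied 2 clause(s); 6 remain; assigned so far: [3]
unit clause [-1] forces x1=F; simplify:
  drop 1 from [-2, 5, 1] -> [-2, 5]
  drop 1 from [-5, 1, 2] -> [-5, 2]
  satisfied 1 clause(s); 5 remain; assigned so far: [1, 3]
unit clause [5] forces x5=T; simplify:
  drop -5 from [-5, 2] -> [2]
  satisfied 3 clause(s); 2 remain; assigned so far: [1, 3, 5]
unit clause [2] forces x2=T; simplify:
  satisfied 2 clause(s); 0 remain; assigned so far: [1, 2, 3, 5]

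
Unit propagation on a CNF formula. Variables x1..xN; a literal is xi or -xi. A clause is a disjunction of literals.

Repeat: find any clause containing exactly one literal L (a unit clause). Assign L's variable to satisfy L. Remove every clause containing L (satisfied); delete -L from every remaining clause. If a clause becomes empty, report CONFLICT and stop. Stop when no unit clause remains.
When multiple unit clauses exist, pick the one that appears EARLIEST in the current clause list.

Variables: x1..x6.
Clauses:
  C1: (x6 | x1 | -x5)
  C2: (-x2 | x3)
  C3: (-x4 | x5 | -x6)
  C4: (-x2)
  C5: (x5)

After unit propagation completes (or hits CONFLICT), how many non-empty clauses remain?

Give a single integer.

unit clause [-2] forces x2=F; simplify:
  satisfied 2 clause(s); 3 remain; assigned so far: [2]
unit clause [5] forces x5=T; simplify:
  drop -5 from [6, 1, -5] -> [6, 1]
  satisfied 2 clause(s); 1 remain; assigned so far: [2, 5]

Answer: 1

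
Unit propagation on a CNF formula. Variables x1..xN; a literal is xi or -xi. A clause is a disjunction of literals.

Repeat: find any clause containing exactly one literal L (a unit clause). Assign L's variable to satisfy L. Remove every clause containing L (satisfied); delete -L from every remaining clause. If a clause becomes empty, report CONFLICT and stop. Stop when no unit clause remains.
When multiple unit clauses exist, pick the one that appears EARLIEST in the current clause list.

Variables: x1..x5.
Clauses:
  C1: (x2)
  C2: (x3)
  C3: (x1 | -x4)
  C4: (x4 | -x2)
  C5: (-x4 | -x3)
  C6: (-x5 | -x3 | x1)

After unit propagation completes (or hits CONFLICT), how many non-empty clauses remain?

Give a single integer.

unit clause [2] forces x2=T; simplify:
  drop -2 from [4, -2] -> [4]
  satisfied 1 clause(s); 5 remain; assigned so far: [2]
unit clause [3] forces x3=T; simplify:
  drop -3 from [-4, -3] -> [-4]
  drop -3 from [-5, -3, 1] -> [-5, 1]
  satisfied 1 clause(s); 4 remain; assigned so far: [2, 3]
unit clause [4] forces x4=T; simplify:
  drop -4 from [1, -4] -> [1]
  drop -4 from [-4] -> [] (empty!)
  satisfied 1 clause(s); 3 remain; assigned so far: [2, 3, 4]
CONFLICT (empty clause)

Answer: 2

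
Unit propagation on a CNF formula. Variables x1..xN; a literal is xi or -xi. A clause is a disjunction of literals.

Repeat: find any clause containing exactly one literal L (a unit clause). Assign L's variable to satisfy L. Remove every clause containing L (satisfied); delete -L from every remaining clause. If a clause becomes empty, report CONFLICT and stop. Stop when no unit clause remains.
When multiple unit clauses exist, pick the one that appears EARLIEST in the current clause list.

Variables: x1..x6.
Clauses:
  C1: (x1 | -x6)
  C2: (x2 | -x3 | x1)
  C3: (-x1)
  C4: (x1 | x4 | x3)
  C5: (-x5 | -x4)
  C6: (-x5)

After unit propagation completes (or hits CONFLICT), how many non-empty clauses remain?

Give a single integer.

unit clause [-1] forces x1=F; simplify:
  drop 1 from [1, -6] -> [-6]
  drop 1 from [2, -3, 1] -> [2, -3]
  drop 1 from [1, 4, 3] -> [4, 3]
  satisfied 1 clause(s); 5 remain; assigned so far: [1]
unit clause [-6] forces x6=F; simplify:
  satisfied 1 clause(s); 4 remain; assigned so far: [1, 6]
unit clause [-5] forces x5=F; simplify:
  satisfied 2 clause(s); 2 remain; assigned so far: [1, 5, 6]

Answer: 2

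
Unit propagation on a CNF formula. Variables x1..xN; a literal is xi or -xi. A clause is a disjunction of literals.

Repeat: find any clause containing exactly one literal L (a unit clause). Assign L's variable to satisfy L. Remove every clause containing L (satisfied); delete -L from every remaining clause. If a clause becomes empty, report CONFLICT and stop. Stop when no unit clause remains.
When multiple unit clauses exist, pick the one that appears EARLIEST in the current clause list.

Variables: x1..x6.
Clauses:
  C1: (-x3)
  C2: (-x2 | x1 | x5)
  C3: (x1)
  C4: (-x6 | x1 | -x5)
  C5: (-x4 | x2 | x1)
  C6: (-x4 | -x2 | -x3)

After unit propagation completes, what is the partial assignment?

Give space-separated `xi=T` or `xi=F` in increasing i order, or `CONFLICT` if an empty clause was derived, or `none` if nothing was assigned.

unit clause [-3] forces x3=F; simplify:
  satisfied 2 clause(s); 4 remain; assigned so far: [3]
unit clause [1] forces x1=T; simplify:
  satisfied 4 clause(s); 0 remain; assigned so far: [1, 3]

Answer: x1=T x3=F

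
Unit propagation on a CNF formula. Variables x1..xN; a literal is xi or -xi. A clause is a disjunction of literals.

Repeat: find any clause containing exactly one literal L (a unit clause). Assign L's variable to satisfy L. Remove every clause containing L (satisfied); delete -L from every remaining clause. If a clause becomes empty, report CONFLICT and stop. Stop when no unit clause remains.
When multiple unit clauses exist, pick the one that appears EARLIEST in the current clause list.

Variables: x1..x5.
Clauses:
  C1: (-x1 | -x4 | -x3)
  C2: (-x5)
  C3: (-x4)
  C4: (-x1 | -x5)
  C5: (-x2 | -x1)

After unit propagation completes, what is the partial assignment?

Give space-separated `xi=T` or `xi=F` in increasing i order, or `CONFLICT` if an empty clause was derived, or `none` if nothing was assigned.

unit clause [-5] forces x5=F; simplify:
  satisfied 2 clause(s); 3 remain; assigned so far: [5]
unit clause [-4] forces x4=F; simplify:
  satisfied 2 clause(s); 1 remain; assigned so far: [4, 5]

Answer: x4=F x5=F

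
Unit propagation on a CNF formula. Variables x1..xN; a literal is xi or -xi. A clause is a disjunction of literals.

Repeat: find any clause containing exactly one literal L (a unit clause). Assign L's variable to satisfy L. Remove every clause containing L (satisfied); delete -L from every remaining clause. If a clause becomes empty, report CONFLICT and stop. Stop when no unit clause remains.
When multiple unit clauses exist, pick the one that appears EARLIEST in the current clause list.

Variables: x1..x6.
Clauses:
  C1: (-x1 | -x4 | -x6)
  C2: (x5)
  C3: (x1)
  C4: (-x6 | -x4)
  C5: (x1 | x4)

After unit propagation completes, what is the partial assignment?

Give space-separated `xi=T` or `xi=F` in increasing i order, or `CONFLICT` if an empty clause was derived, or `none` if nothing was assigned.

unit clause [5] forces x5=T; simplify:
  satisfied 1 clause(s); 4 remain; assigned so far: [5]
unit clause [1] forces x1=T; simplify:
  drop -1 from [-1, -4, -6] -> [-4, -6]
  satisfied 2 clause(s); 2 remain; assigned so far: [1, 5]

Answer: x1=T x5=T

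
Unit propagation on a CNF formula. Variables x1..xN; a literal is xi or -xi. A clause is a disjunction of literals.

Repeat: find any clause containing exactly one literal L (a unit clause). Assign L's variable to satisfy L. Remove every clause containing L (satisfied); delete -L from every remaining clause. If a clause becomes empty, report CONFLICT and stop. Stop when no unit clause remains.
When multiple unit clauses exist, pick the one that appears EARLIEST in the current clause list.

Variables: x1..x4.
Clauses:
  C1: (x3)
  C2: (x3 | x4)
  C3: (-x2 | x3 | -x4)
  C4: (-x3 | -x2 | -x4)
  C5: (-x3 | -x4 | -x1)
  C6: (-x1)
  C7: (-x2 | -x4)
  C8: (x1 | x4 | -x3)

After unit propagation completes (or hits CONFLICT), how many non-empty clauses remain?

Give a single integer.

Answer: 0

Derivation:
unit clause [3] forces x3=T; simplify:
  drop -3 from [-3, -2, -4] -> [-2, -4]
  drop -3 from [-3, -4, -1] -> [-4, -1]
  drop -3 from [1, 4, -3] -> [1, 4]
  satisfied 3 clause(s); 5 remain; assigned so far: [3]
unit clause [-1] forces x1=F; simplify:
  drop 1 from [1, 4] -> [4]
  satisfied 2 clause(s); 3 remain; assigned so far: [1, 3]
unit clause [4] forces x4=T; simplify:
  drop -4 from [-2, -4] -> [-2]
  drop -4 from [-2, -4] -> [-2]
  satisfied 1 clause(s); 2 remain; assigned so far: [1, 3, 4]
unit clause [-2] forces x2=F; simplify:
  satisfied 2 clause(s); 0 remain; assigned so far: [1, 2, 3, 4]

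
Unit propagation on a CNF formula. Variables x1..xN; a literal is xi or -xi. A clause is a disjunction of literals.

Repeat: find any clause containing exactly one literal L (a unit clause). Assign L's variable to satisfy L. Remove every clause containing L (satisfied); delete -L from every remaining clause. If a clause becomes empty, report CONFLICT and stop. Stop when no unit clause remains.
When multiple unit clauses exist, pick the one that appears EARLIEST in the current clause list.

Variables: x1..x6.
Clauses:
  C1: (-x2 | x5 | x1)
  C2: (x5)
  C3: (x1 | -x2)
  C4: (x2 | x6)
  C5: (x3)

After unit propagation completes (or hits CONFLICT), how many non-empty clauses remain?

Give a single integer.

Answer: 2

Derivation:
unit clause [5] forces x5=T; simplify:
  satisfied 2 clause(s); 3 remain; assigned so far: [5]
unit clause [3] forces x3=T; simplify:
  satisfied 1 clause(s); 2 remain; assigned so far: [3, 5]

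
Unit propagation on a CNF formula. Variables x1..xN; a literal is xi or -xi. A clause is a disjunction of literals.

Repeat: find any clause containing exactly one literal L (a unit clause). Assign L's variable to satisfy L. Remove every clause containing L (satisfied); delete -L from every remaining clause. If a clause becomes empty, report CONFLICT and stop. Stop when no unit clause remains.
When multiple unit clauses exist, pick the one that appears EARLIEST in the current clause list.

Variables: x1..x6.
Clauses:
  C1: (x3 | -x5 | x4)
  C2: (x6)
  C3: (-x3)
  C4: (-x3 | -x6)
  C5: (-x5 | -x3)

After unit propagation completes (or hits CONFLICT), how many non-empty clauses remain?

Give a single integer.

Answer: 1

Derivation:
unit clause [6] forces x6=T; simplify:
  drop -6 from [-3, -6] -> [-3]
  satisfied 1 clause(s); 4 remain; assigned so far: [6]
unit clause [-3] forces x3=F; simplify:
  drop 3 from [3, -5, 4] -> [-5, 4]
  satisfied 3 clause(s); 1 remain; assigned so far: [3, 6]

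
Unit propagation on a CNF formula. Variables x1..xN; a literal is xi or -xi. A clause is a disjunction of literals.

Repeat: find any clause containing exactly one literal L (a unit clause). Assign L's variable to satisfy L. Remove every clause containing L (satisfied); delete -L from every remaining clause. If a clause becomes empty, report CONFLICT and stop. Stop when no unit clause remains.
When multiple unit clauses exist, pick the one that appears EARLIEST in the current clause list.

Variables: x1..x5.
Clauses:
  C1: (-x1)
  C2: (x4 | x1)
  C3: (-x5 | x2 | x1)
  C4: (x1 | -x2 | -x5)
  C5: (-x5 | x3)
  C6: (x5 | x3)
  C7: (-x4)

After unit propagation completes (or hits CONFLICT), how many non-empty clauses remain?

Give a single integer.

unit clause [-1] forces x1=F; simplify:
  drop 1 from [4, 1] -> [4]
  drop 1 from [-5, 2, 1] -> [-5, 2]
  drop 1 from [1, -2, -5] -> [-2, -5]
  satisfied 1 clause(s); 6 remain; assigned so far: [1]
unit clause [4] forces x4=T; simplify:
  drop -4 from [-4] -> [] (empty!)
  satisfied 1 clause(s); 5 remain; assigned so far: [1, 4]
CONFLICT (empty clause)

Answer: 4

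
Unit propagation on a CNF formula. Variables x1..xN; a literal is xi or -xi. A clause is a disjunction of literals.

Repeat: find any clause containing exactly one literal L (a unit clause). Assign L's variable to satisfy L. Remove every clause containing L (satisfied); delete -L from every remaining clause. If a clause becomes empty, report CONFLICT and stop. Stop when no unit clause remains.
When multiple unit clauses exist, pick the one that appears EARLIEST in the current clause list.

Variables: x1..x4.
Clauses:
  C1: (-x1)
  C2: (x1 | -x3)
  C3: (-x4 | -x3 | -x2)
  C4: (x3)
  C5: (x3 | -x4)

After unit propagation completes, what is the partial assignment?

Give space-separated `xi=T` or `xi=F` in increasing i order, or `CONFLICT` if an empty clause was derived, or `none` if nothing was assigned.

unit clause [-1] forces x1=F; simplify:
  drop 1 from [1, -3] -> [-3]
  satisfied 1 clause(s); 4 remain; assigned so far: [1]
unit clause [-3] forces x3=F; simplify:
  drop 3 from [3] -> [] (empty!)
  drop 3 from [3, -4] -> [-4]
  satisfied 2 clause(s); 2 remain; assigned so far: [1, 3]
CONFLICT (empty clause)

Answer: CONFLICT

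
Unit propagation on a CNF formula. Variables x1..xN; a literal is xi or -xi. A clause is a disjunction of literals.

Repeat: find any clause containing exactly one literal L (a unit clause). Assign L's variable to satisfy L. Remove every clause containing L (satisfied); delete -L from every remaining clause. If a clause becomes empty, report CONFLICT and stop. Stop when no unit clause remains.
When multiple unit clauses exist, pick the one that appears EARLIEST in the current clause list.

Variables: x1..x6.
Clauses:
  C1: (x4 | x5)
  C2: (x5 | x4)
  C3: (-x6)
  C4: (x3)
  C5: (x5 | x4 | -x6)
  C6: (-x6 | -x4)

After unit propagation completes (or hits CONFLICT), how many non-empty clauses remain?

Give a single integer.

unit clause [-6] forces x6=F; simplify:
  satisfied 3 clause(s); 3 remain; assigned so far: [6]
unit clause [3] forces x3=T; simplify:
  satisfied 1 clause(s); 2 remain; assigned so far: [3, 6]

Answer: 2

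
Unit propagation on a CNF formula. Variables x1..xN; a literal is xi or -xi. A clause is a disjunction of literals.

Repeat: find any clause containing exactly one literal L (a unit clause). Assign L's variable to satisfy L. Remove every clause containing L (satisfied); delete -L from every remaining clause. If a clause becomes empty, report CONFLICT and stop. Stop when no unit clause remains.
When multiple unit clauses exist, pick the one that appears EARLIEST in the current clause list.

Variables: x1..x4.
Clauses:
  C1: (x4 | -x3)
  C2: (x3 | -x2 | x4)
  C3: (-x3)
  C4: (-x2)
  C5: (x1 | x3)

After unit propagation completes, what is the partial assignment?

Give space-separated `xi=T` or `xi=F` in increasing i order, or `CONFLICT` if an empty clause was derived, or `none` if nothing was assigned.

Answer: x1=T x2=F x3=F

Derivation:
unit clause [-3] forces x3=F; simplify:
  drop 3 from [3, -2, 4] -> [-2, 4]
  drop 3 from [1, 3] -> [1]
  satisfied 2 clause(s); 3 remain; assigned so far: [3]
unit clause [-2] forces x2=F; simplify:
  satisfied 2 clause(s); 1 remain; assigned so far: [2, 3]
unit clause [1] forces x1=T; simplify:
  satisfied 1 clause(s); 0 remain; assigned so far: [1, 2, 3]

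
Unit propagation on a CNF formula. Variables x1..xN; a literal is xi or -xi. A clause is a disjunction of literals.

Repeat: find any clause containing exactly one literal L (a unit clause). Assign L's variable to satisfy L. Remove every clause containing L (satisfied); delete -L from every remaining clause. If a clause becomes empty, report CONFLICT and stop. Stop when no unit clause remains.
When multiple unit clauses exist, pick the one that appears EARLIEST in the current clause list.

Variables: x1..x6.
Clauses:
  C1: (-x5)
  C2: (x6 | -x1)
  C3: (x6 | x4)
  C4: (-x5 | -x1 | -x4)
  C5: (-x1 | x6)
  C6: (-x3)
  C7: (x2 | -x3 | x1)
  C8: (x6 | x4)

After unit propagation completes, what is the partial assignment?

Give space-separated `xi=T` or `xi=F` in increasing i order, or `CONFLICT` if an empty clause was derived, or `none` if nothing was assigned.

Answer: x3=F x5=F

Derivation:
unit clause [-5] forces x5=F; simplify:
  satisfied 2 clause(s); 6 remain; assigned so far: [5]
unit clause [-3] forces x3=F; simplify:
  satisfied 2 clause(s); 4 remain; assigned so far: [3, 5]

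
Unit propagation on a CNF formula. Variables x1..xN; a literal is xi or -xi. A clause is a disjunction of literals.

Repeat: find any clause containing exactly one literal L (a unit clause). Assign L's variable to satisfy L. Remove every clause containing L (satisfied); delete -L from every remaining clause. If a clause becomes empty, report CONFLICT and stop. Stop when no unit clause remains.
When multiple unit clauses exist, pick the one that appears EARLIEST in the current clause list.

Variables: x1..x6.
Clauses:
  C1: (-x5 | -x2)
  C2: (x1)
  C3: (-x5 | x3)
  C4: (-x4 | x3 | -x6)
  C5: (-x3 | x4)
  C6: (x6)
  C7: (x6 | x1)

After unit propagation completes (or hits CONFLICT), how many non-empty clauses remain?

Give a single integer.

unit clause [1] forces x1=T; simplify:
  satisfied 2 clause(s); 5 remain; assigned so far: [1]
unit clause [6] forces x6=T; simplify:
  drop -6 from [-4, 3, -6] -> [-4, 3]
  satisfied 1 clause(s); 4 remain; assigned so far: [1, 6]

Answer: 4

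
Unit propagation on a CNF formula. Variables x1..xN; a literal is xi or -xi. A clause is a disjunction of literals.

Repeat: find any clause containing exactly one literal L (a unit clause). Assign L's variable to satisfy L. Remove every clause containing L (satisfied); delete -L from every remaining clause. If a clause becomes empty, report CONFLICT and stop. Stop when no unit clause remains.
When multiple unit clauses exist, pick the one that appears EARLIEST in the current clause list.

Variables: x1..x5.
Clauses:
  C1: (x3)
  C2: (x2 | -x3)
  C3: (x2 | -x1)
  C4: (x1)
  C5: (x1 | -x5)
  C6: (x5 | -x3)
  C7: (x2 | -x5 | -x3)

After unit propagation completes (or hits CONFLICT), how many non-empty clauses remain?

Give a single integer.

unit clause [3] forces x3=T; simplify:
  drop -3 from [2, -3] -> [2]
  drop -3 from [5, -3] -> [5]
  drop -3 from [2, -5, -3] -> [2, -5]
  satisfied 1 clause(s); 6 remain; assigned so far: [3]
unit clause [2] forces x2=T; simplify:
  satisfied 3 clause(s); 3 remain; assigned so far: [2, 3]
unit clause [1] forces x1=T; simplify:
  satisfied 2 clause(s); 1 remain; assigned so far: [1, 2, 3]
unit clause [5] forces x5=T; simplify:
  satisfied 1 clause(s); 0 remain; assigned so far: [1, 2, 3, 5]

Answer: 0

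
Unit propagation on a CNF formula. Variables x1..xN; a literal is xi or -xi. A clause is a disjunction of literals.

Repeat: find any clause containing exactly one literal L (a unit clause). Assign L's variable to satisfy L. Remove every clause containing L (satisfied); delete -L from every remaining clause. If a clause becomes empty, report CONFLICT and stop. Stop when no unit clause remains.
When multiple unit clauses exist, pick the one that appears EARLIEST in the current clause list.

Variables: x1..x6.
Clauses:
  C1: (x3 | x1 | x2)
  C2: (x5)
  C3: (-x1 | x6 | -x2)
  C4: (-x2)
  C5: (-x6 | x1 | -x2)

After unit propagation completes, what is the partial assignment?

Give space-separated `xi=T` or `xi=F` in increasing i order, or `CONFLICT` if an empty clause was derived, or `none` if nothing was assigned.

unit clause [5] forces x5=T; simplify:
  satisfied 1 clause(s); 4 remain; assigned so far: [5]
unit clause [-2] forces x2=F; simplify:
  drop 2 from [3, 1, 2] -> [3, 1]
  satisfied 3 clause(s); 1 remain; assigned so far: [2, 5]

Answer: x2=F x5=T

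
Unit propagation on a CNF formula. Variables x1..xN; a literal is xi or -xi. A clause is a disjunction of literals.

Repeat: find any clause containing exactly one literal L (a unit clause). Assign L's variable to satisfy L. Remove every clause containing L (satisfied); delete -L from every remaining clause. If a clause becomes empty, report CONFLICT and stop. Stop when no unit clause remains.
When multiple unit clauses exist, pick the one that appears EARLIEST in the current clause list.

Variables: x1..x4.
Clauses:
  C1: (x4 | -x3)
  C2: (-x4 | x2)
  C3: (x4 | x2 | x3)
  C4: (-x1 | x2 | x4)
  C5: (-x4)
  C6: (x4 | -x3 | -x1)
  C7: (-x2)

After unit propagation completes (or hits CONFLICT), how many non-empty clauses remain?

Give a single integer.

unit clause [-4] forces x4=F; simplify:
  drop 4 from [4, -3] -> [-3]
  drop 4 from [4, 2, 3] -> [2, 3]
  drop 4 from [-1, 2, 4] -> [-1, 2]
  drop 4 from [4, -3, -1] -> [-3, -1]
  satisfied 2 clause(s); 5 remain; assigned so far: [4]
unit clause [-3] forces x3=F; simplify:
  drop 3 from [2, 3] -> [2]
  satisfied 2 clause(s); 3 remain; assigned so far: [3, 4]
unit clause [2] forces x2=T; simplify:
  drop -2 from [-2] -> [] (empty!)
  satisfied 2 clause(s); 1 remain; assigned so far: [2, 3, 4]
CONFLICT (empty clause)

Answer: 0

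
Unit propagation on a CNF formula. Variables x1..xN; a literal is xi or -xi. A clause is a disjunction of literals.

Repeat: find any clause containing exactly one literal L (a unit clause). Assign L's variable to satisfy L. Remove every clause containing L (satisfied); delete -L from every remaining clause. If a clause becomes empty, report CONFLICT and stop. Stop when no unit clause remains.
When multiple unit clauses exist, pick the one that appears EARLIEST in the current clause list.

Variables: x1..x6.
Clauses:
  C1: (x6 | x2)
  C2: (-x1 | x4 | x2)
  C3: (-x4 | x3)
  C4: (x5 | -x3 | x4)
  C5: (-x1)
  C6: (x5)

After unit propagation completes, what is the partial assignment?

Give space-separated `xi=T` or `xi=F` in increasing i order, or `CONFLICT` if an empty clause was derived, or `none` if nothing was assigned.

unit clause [-1] forces x1=F; simplify:
  satisfied 2 clause(s); 4 remain; assigned so far: [1]
unit clause [5] forces x5=T; simplify:
  satisfied 2 clause(s); 2 remain; assigned so far: [1, 5]

Answer: x1=F x5=T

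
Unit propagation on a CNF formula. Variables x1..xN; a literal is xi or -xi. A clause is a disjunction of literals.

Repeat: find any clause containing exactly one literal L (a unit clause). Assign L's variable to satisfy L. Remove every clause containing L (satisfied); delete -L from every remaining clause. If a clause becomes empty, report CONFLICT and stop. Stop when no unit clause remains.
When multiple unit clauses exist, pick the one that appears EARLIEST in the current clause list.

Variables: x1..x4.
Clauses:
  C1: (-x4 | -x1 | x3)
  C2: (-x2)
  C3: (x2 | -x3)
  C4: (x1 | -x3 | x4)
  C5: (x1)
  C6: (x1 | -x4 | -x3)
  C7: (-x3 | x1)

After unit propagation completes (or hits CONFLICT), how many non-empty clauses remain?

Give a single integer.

unit clause [-2] forces x2=F; simplify:
  drop 2 from [2, -3] -> [-3]
  satisfied 1 clause(s); 6 remain; assigned so far: [2]
unit clause [-3] forces x3=F; simplify:
  drop 3 from [-4, -1, 3] -> [-4, -1]
  satisfied 4 clause(s); 2 remain; assigned so far: [2, 3]
unit clause [1] forces x1=T; simplify:
  drop -1 from [-4, -1] -> [-4]
  satisfied 1 clause(s); 1 remain; assigned so far: [1, 2, 3]
unit clause [-4] forces x4=F; simplify:
  satisfied 1 clause(s); 0 remain; assigned so far: [1, 2, 3, 4]

Answer: 0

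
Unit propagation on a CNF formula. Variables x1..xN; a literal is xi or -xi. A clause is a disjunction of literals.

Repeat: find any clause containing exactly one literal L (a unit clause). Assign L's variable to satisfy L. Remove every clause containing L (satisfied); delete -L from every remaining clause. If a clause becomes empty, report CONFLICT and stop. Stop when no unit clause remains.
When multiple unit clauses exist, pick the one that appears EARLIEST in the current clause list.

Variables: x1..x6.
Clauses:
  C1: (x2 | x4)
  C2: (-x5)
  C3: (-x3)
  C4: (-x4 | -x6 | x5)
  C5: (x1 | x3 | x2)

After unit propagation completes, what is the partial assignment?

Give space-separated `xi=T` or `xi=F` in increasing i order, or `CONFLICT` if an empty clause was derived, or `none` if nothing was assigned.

unit clause [-5] forces x5=F; simplify:
  drop 5 from [-4, -6, 5] -> [-4, -6]
  satisfied 1 clause(s); 4 remain; assigned so far: [5]
unit clause [-3] forces x3=F; simplify:
  drop 3 from [1, 3, 2] -> [1, 2]
  satisfied 1 clause(s); 3 remain; assigned so far: [3, 5]

Answer: x3=F x5=F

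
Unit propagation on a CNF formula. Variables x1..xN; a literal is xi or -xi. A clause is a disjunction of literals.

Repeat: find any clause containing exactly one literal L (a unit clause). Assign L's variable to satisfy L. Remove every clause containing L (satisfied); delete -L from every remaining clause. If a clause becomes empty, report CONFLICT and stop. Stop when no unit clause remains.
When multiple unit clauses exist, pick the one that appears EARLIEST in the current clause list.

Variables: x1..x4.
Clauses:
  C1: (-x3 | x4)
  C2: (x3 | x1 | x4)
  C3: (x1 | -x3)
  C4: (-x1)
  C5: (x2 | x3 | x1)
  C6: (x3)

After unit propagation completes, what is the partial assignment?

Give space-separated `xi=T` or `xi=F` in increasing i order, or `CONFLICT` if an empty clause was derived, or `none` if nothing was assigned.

Answer: CONFLICT

Derivation:
unit clause [-1] forces x1=F; simplify:
  drop 1 from [3, 1, 4] -> [3, 4]
  drop 1 from [1, -3] -> [-3]
  drop 1 from [2, 3, 1] -> [2, 3]
  satisfied 1 clause(s); 5 remain; assigned so far: [1]
unit clause [-3] forces x3=F; simplify:
  drop 3 from [3, 4] -> [4]
  drop 3 from [2, 3] -> [2]
  drop 3 from [3] -> [] (empty!)
  satisfied 2 clause(s); 3 remain; assigned so far: [1, 3]
CONFLICT (empty clause)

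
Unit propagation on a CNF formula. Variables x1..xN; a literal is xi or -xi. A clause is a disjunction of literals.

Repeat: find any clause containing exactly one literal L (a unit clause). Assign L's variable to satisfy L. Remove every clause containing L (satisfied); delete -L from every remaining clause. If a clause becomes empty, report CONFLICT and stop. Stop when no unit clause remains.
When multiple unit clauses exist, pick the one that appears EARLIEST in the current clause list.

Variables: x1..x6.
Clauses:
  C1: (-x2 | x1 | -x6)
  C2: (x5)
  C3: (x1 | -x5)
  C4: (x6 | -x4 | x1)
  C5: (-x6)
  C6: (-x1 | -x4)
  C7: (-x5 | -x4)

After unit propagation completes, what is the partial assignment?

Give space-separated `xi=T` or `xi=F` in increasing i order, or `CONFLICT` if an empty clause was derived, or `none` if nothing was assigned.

unit clause [5] forces x5=T; simplify:
  drop -5 from [1, -5] -> [1]
  drop -5 from [-5, -4] -> [-4]
  satisfied 1 clause(s); 6 remain; assigned so far: [5]
unit clause [1] forces x1=T; simplify:
  drop -1 from [-1, -4] -> [-4]
  satisfied 3 clause(s); 3 remain; assigned so far: [1, 5]
unit clause [-6] forces x6=F; simplify:
  satisfied 1 clause(s); 2 remain; assigned so far: [1, 5, 6]
unit clause [-4] forces x4=F; simplify:
  satisfied 2 clause(s); 0 remain; assigned so far: [1, 4, 5, 6]

Answer: x1=T x4=F x5=T x6=F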